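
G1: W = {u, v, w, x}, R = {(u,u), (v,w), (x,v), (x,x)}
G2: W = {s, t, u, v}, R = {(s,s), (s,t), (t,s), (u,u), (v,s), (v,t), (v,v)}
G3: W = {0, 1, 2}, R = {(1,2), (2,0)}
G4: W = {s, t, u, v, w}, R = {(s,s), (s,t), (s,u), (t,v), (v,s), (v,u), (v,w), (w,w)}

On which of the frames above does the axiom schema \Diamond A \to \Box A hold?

G3

This is the axiom for partial functionality; its first-order frame correspondent is \forall x \forall y \forall z (Rxy \wedge Rxz \to y = z).
G1: fails — x sees both v and x.
G2: fails — s sees both s and t.
G3: condition met.
G4: fails — s sees both s and t.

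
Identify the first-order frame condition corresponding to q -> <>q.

reflexivity

Equivalently (dual form): □q → q.
Suppose □q→q is valid. At any x set V(q)={w : Rxw}. Then □q holds at x, so q holds at x, i.e. Rxx.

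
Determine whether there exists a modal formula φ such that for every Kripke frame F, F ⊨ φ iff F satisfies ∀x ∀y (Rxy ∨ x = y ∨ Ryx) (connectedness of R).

Modal frame validity is preserved under disjoint unions.
Take 4 disjoint single-world reflexive frames: each is trivially connected, but their disjoint union has 4 worlds with no edge between distinct components, so it is not connected.
Hence connectedness of R is not modally definable.

Not definable by any modal formula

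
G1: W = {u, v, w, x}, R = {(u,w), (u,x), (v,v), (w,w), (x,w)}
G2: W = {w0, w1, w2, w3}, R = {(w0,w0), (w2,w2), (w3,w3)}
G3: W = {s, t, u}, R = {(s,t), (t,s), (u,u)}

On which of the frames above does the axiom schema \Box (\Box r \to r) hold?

The schema corresponds to shift-reflexivity: \forall x \forall y (Rxy \to Ryy).
G1: fails — Rux but not Rxx.
G2: condition met.
G3: fails — Rts but not Rss.

G2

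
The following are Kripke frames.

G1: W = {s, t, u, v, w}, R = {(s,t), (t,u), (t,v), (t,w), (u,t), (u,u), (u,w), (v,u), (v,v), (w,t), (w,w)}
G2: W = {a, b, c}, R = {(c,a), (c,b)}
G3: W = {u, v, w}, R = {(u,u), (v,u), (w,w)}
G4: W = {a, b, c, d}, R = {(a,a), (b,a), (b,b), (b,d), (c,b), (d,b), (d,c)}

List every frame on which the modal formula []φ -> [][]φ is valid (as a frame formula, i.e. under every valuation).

This is the axiom for transitivity; its first-order frame correspondent is forall x forall y forall z (Rxy & Ryz -> Rxz).
G1: fails — Rwt and Rtv but not Rwv.
G2: holds.
G3: holds.
G4: fails — Rcb and Rba but not Rca.
Valid on: G2, G3.

G2, G3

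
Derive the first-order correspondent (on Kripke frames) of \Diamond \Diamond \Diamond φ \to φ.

This is a Sahlqvist (Geach-type) schema ◇^3□^0φ → □^0◇^0φ.
Minimal-valuation argument: fix x; take any y with xR^3y and any z with xR^0z. Set V(φ) to the set of worlds R-reachable from y in exactly 0 steps. Then □^0φ holds at y, so the antecedent holds at x; validity forces ◇^0φ at z, giving a w with zR^0w and yR^0w.
First-order correspondent: \forall x \forall y (x R^3 y \to \exists w (y = w \wedge x = w)).

\forall x \forall y (x R^3 y \to \exists w (y = w \wedge x = w))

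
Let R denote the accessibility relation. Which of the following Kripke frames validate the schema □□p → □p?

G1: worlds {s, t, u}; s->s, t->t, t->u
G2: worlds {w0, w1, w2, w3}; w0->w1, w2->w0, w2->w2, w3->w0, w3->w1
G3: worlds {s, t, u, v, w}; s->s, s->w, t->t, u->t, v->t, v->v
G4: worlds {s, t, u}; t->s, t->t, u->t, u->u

G1, G3, G4

The schema corresponds to density: ∀x ∀y (Rxy → ∃z (Rxz ∧ Rzy)).
G1: satisfies the condition.
G2: fails — Rw3w0 but no z with Rw3z and Rzw0.
G3: satisfies the condition.
G4: satisfies the condition.
Valid on: G1, G3, G4.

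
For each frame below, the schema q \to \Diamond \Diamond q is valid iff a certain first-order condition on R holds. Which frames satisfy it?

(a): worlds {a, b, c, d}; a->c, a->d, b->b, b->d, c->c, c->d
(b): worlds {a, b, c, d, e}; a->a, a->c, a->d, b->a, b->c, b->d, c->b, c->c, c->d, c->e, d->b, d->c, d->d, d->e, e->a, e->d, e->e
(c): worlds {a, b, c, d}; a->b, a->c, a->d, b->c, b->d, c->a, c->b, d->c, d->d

(b), (c)

This is the axiom for a generalized confluence (Geach) condition; its first-order frame correspondent is \forall x \exists w (x = w \wedge x R^2 w).
(a): fails — at a but no w with a=w and aR²w.
(b): condition met.
(c): condition met.
Valid on: (b), (c).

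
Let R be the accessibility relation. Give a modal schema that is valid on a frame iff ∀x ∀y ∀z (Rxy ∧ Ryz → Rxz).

This is transitivity; the standard corresponding axiom is 4: □r → □□r.
Suppose □r→□□r is valid. Take Rxy, Ryz and set V(r)={w : Rxw}. Then □r at x, so □□r at x, so □r at y, so r at z, i.e. Rxz.

□r → □□r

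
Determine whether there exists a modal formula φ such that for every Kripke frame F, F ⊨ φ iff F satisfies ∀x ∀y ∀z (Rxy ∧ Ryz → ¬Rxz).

Not definable by any modal formula

Modal frame validity is preserved under surjective bounded morphisms.
The 7-cycle (worlds 0,1,2,3,4,5,6 with 0→1→2→3→4→5→6→0) is intransitive. Mapping every world to a single reflexive point • is a surjective bounded morphism; the reflexive point is not intransitive (R••∧R•• but R••).
So no modal formula (or set of formulas) defines exactly the intransitive frames.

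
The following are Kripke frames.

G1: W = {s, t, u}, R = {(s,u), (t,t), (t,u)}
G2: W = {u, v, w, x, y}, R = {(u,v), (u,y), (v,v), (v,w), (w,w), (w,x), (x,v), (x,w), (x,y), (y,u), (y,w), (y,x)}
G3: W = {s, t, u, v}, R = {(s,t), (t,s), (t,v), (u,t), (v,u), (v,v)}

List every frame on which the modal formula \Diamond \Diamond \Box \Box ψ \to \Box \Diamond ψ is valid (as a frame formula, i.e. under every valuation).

This is the axiom for a generalized confluence (Geach) condition; its first-order frame correspondent is \forall x \forall y \forall z ((x R^2 y \wedge xRz) \to \exists w (y R^2 w \wedge zRw)).
G1: fails — tR²t, tRu but no w with tR²w and uRw.
G2: condition met.
G3: fails — tR²u, tRs but no w with uR²w and sRw.
Valid on: G2.

G2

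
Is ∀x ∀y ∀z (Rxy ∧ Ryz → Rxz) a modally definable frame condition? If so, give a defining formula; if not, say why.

Yes: it is transitivity, defined by the 4 schema □p → □□p.

Yes, by □p → □□p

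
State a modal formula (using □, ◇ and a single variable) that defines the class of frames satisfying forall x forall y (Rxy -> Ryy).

□(□r → r)

The condition is shift-reflexivity. The T□ schema □(□r → r) defines it.
Suppose □(□r→r) is valid. Take Rxy and set V(r)={w : Ryw}. Then at y, □r holds; since □(□r→r) at x, □r→r at y, so r at y, i.e. Ryy.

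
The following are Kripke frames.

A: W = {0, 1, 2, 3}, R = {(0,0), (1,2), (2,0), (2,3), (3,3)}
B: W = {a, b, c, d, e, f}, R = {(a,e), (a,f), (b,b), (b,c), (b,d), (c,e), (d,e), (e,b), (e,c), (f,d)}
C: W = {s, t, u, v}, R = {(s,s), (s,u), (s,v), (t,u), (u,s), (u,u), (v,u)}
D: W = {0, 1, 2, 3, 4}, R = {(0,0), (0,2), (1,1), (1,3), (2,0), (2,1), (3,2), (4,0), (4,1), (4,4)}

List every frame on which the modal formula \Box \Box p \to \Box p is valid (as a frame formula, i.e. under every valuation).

This is the axiom for density; its first-order frame correspondent is \forall x \forall y (Rxy \to \exists z (Rxz \wedge Rzy)).
A: fails — R12 but no z with R1z and Rz2.
B: fails — Rfd but no z with Rfz and Rzd.
C: holds.
D: fails — R32 but no z with R3z and Rz2.
Valid on: C.

C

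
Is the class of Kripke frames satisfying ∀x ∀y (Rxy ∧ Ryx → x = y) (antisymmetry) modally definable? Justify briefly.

If a class were modally definable it would be closed under surjective bounded morphisms (Goldblatt–Thomason).
The 6-cycle (worlds w0,w1,w2,w3,w4,w5 with w0→w1→w2→w3→w4→w5→w0) is antisymmetric. Sending even-indexed worlds to • and odd-indexed worlds to ∘ is a surjective bounded morphism onto the two-world frame with •↔∘, which is not antisymmetric.
Hence antisymmetry is not modally definable.

Not modally definable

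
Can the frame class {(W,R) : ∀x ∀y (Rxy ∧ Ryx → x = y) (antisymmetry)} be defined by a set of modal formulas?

Not modally definable

If a class were modally definable it would be closed under surjective bounded morphisms (Goldblatt–Thomason).
The 6-cycle (worlds a,b,c,d,e,f with a→b→c→d→e→f→a) is antisymmetric. Sending even-indexed worlds to s and odd-indexed worlds to t is a surjective bounded morphism onto the two-world frame with s↔t, which is not antisymmetric.
So no modal formula (or set of formulas) defines exactly the antisymmetric frames.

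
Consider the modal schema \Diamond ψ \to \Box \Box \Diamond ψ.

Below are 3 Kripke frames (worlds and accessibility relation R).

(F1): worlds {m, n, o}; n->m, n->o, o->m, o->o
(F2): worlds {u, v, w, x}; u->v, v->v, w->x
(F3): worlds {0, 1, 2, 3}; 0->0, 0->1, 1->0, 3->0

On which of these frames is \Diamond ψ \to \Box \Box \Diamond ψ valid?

Frame correspondent (Sahlqvist): \forall x \forall y \forall z ((xRy \wedge x R^2 z) \to \exists w (y = w \wedge zRw)) — i.e. a generalized confluence (Geach) condition.
(F1): fails — nRm, nR²m but no w with m=w and mRw.
(F2): satisfies the condition.
(F3): fails — 0R1, 0R²1 but no w with 1=w and 1Rw.
Valid on: (F2).

(F2)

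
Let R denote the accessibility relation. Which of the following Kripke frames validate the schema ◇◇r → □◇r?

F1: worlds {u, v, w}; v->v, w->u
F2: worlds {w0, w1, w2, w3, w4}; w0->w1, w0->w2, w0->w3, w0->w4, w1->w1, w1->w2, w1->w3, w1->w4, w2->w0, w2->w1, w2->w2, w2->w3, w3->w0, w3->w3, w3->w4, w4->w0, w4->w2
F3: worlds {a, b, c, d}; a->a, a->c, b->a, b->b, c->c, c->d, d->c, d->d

Frame correspondent (Sahlqvist): ∀x ∀y ∀z ((xR²y ∧ xRz) → ∃w (y = w ∧ zRw)) — i.e. a generalized confluence (Geach) condition.
F1: ✓.
F2: fails — w0R²w0, w0Rw1 but no w with w0=w and w1Rw.
F3: fails — aR²a, aRc but no w with a=w and cRw.

F1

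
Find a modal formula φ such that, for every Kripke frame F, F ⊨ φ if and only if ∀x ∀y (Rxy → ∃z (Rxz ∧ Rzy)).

□□r → □r

A defining formula is □□r → □r (the C4 axiom).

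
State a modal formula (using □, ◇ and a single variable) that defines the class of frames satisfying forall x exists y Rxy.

This is seriality; the standard corresponding axiom is D: □ψ → ◇ψ.
Suppose □ψ→◇ψ is valid. At any x set V(ψ)=W. Then □ψ at x, so ◇ψ at x, so x has a successor.

□ψ → ◇ψ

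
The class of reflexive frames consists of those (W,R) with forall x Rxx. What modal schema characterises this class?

□r → r

The condition is reflexivity. The T schema □r → r defines it.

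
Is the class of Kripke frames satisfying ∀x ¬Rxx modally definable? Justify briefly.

If a class were modally definable it would be closed under surjective bounded morphisms (Goldblatt–Thomason).
The 3-cycle (worlds a,b,c with a→b→c→a) is irreflexive, and the map sending every world to a single reflexive point • is a surjective bounded morphism (forth: every edge maps to (•,•); back: every world has a successor). So any modal formula valid on the 3-cycle is also valid on the reflexive point, which is not irreflexive.
Hence irreflexivity is not modally definable.

No — not modally definable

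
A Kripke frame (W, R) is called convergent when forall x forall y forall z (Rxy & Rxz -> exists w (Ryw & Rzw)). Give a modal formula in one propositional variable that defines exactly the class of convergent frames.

◇□ψ → □◇ψ

The condition is convergence. The .2 schema ◇□ψ → □◇ψ defines it.
Suppose ◇□ψ→□◇ψ is valid. Take Rxy, Rxz and set V(ψ)={w : Ryw}. Then □ψ at y so ◇□ψ at x, so □◇ψ at x, so ◇ψ at z, giving w with Rzw and Ryw.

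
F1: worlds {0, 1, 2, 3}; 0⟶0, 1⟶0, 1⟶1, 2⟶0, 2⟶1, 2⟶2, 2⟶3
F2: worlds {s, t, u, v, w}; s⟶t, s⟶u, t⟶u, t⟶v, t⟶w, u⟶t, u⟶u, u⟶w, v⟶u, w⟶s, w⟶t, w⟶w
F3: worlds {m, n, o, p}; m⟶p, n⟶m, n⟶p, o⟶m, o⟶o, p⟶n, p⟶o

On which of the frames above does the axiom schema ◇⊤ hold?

This is the axiom for seriality; its first-order frame correspondent is ∀x ∃y Rxy.
F1: fails — world 3 has no successor.
F2: ✓.
F3: ✓.
Valid on: F2, F3.

F2, F3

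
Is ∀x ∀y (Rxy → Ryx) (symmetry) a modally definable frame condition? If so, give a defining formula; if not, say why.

Definable; q → □◇q defines it

The condition is symmetry. A defining modal formula is q → □◇q.
Suppose q→□◇q is valid. Take Rxy and set V(q)={x}. Then q at x, so □◇q at x, so ◇q at y, so some z with Ryz has q; z=x, i.e. Ryx.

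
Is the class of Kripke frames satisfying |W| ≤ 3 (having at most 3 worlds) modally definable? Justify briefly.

No — not modally definable

Any modally definable frame class is closed under disjoint unions.
Any modal formula valid on each of 4 disjoint one-world frames is valid on their disjoint union (validity is preserved under disjoint unions). Each one-world frame has |W|=1≤3, but the union has |W|=4.
Hence having at most 3 worlds is not modally definable.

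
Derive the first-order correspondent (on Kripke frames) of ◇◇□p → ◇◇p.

This is a Sahlqvist (Geach-type) schema ◇^2□^1p → □^0◇^2p.
First-order correspondent: ∀x ∀y (xR²y → ∃w (yRw ∧ xR²w)).

∀x ∀y (xR²y → ∃w (yRw ∧ xR²w))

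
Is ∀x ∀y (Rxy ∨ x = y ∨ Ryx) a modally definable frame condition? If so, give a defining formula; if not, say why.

If a class were modally definable it would be closed under disjoint unions (Goldblatt–Thomason).
Take 2 disjoint single-world reflexive frames: each is trivially connected, but their disjoint union has 2 worlds with no edge between distinct components, so it is not connected.
Hence connectedness of R is not modally definable.

No — not modally definable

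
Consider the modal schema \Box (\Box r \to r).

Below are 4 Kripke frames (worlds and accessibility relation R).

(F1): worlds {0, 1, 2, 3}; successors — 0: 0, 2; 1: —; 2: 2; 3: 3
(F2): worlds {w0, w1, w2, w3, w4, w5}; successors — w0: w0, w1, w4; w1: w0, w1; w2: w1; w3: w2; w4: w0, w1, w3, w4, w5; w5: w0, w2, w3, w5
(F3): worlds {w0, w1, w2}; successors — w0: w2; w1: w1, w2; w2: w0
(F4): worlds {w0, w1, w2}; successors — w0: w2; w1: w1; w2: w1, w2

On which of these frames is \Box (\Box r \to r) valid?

The schema corresponds to shift-reflexivity: \forall x \forall y (Rxy \to Ryy).
(F1): holds.
(F2): fails — Rw5w2 but not Rw2w2.
(F3): fails — Rw1w2 but not Rw2w2.
(F4): holds.
Valid on: (F1), (F4).

(F1), (F4)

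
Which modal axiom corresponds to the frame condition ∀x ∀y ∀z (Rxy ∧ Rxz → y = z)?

◇r → □r

This is partial functionality; the standard corresponding axiom is CD: ◇r → □r.
Suppose ◇r→□r is valid. Take Rxy, Rxz and set V(r)={y}. Then ◇r at x, so □r at x, so r at z, i.e. z=y.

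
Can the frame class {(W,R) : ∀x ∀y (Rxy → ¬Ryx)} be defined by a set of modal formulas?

Any modally definable frame class is closed under surjective bounded morphisms.
The 4-cycle (worlds s,t,u,v with s→t→u→v→s) is asymmetric. Mapping every world to a single reflexive point • is a surjective bounded morphism, and the reflexive point is not asymmetric (R•• but asymmetry requires ¬R••).
So no modal formula (or set of formulas) defines exactly the asymmetric frames.

Not modally definable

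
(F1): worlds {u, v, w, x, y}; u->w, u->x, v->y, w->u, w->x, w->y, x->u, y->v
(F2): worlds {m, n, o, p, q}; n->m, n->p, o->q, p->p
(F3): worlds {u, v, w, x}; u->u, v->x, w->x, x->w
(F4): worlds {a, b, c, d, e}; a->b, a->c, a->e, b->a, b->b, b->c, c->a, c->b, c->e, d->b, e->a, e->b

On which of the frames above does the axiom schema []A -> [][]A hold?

This is the axiom for transitivity; its first-order frame correspondent is forall x forall y forall z (Rxy & Ryz -> Rxz).
(F1): fails — Rwu and Ruw but not Rww.
(F2): satisfies the condition.
(F3): fails — Rxw and Rwx but not Rxx.
(F4): fails — Rbc and Rce but not Rbe.

(F2)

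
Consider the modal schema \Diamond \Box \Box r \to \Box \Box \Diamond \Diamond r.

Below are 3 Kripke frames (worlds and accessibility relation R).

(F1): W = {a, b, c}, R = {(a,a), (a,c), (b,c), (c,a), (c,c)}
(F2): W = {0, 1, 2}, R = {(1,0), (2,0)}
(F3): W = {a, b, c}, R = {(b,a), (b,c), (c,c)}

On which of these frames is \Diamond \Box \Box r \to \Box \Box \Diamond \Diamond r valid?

(F1), (F2)

Frame correspondent (Sahlqvist): \forall x \forall y \forall z ((xRy \wedge x R^2 z) \to \exists w (y R^2 w \wedge z R^2 w)) — i.e. a generalized confluence (Geach) condition.
(F1): condition met.
(F2): condition met.
(F3): fails — bRa, bR²c but no w with aR²w and cR²w.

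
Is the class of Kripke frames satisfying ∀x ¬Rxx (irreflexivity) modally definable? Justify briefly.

Modal frame validity is preserved under surjective bounded morphisms.
The 5-cycle (worlds 0,1,2,3,4 with 0→1→2→3→4→0) is irreflexive, and the map sending every world to a single reflexive point • is a surjective bounded morphism (forth: every edge maps to (•,•); back: every world has a successor). So any modal formula valid on the 5-cycle is also valid on the reflexive point, which is not irreflexive.
So no modal formula (or set of formulas) defines exactly the irreflexive frames.

No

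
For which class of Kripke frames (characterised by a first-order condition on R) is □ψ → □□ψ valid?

transitivity: ∀x ∀y ∀z (Rxy ∧ Ryz → Rxz)

This is the 4 axiom.
Its frame correspondent is transitivity — ∀x ∀y ∀z (Rxy ∧ Ryz → Rxz).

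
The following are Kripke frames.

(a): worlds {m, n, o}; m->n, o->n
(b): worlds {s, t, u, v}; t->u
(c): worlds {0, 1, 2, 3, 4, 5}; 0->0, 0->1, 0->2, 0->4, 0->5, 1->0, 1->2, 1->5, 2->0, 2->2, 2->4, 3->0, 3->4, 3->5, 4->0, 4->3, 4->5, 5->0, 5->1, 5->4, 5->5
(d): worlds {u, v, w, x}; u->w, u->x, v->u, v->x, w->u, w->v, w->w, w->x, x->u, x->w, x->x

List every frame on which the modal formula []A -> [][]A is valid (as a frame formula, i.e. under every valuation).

Frame correspondent (Sahlqvist): forall x forall y forall z (Rxy & Ryz -> Rxz) — i.e. transitivity.
(a): satisfies the condition.
(b): satisfies the condition.
(c): fails — R34 and R43 but not R33.
(d): fails — Rxw and Rwv but not Rxv.
Valid on: (a), (b).

(a), (b)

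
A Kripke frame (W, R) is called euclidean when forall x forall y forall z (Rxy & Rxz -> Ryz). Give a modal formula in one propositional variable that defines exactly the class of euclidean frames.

The condition is the Euclidean property. The 5 schema ◇ψ → □◇ψ defines it.
Suppose ◇ψ→□◇ψ is valid. Take Rxy, Rxz and set V(ψ)={y}. Then ◇ψ at x, so □◇ψ at x, so ◇ψ at z, so some w with Rzw has ψ; w=y, i.e. Rzy. By symmetry of the argument, Ryz.

◇ψ → □◇ψ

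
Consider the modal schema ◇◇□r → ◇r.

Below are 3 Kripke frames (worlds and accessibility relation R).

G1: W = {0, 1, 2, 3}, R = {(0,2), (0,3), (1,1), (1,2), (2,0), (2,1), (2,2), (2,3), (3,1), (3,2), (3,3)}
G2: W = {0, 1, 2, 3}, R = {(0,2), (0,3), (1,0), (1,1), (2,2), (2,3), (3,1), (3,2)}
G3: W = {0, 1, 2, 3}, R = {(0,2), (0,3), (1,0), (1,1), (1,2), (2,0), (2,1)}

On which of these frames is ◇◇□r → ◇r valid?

Frame correspondent (Sahlqvist): ∀x ∀y (xR²y → ∃w (yRw ∧ xRw)) — i.e. a generalized confluence (Geach) condition.
G1: condition met.
G2: fails — 0R²1 but no w with 1Rw and 0Rw.
G3: fails — 1R²3 but no w with 3Rw and 1Rw.

G1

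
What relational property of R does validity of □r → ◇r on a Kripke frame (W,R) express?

This is the D axiom.
It corresponds to seriality: ∀x ∃y Rxy.

seriality: ∀x ∃y Rxy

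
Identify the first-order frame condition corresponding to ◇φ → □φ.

partial functionality: ∀x ∀y ∀z (Rxy ∧ Rxz → y = z)

Suppose ◇φ→□φ is valid. Take Rxy, Rxz and set V(φ)={y}. Then ◇φ at x, so □φ at x, so φ at z, i.e. z=y.
Conversely, any frame satisfying ∀x ∀y ∀z (Rxy ∧ Rxz → y = z) validates the schema.
Frame condition: ∀x ∀y ∀z (Rxy ∧ Rxz → y = z).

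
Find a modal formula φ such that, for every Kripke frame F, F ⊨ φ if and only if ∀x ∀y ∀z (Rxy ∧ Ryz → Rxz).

□q → □□q

A defining formula is □q → □□q (the 4 axiom).
Suppose □q→□□q is valid. Take Rxy, Ryz and set V(q)={w : Rxw}. Then □q at x, so □□q at x, so □q at y, so q at z, i.e. Rxz.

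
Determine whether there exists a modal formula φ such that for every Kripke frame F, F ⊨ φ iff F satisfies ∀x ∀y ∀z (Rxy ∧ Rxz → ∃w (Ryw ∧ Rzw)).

Yes: it is convergence, defined by the .2 schema ◇□q → □◇q.
Suppose ◇□q→□◇q is valid. Take Rxy, Rxz and set V(q)={w : Ryw}. Then □q at y so ◇□q at x, so □◇q at x, so ◇q at z, giving w with Rzw and Ryw.

Definable; ◇□q → □◇q defines it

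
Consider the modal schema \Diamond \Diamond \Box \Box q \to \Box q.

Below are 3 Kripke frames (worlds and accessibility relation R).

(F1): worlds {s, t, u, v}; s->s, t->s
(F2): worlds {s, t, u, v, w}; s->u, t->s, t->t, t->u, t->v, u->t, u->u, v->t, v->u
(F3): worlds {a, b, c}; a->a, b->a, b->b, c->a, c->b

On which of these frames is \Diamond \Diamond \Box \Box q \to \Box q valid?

(F1)

This is the axiom for a generalized confluence (Geach) condition; its first-order frame correspondent is \forall x \forall y \forall z ((x R^2 y \wedge xRz) \to \exists w (y R^2 w \wedge z = w)).
(F1): holds.
(F2): fails — tR²s, tRs but no w* with sR²w* and s=w*.
(F3): fails — bR²a, bRb but no w with aR²w and b=w.
Valid on: (F1).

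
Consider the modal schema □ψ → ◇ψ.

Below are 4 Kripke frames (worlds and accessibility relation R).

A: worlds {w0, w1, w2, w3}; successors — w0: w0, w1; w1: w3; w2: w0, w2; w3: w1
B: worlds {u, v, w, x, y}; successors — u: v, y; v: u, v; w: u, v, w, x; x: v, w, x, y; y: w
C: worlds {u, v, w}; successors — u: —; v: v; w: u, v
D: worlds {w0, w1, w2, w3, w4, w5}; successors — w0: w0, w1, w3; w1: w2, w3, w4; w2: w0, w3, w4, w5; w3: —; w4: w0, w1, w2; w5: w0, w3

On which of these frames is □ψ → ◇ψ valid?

The schema corresponds to seriality: ∀x ∃y Rxy.
A: holds.
B: holds.
C: fails — world u has no successor.
D: fails — world w3 has no successor.
Valid on: A, B.

A, B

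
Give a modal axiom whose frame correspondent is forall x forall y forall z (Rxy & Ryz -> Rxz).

□q → □□q

A defining formula is □q → □□q (the 4 axiom).
Suppose □q→□□q is valid. Take Rxy, Ryz and set V(q)={w : Rxw}. Then □q at x, so □□q at x, so □q at y, so q at z, i.e. Rxz.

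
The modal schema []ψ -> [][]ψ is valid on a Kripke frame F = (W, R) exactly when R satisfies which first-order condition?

Suppose □ψ→□□ψ is valid. Take Rxy, Ryz and set V(ψ)={w : Rxw}. Then □ψ at x, so □□ψ at x, so □ψ at y, so ψ at z, i.e. Rxz.
Conversely, on a frame with transitivity the schema holds at every world under every valuation.
Frame condition: forall x forall y forall z (Rxy & Ryz -> Rxz).

Transitivity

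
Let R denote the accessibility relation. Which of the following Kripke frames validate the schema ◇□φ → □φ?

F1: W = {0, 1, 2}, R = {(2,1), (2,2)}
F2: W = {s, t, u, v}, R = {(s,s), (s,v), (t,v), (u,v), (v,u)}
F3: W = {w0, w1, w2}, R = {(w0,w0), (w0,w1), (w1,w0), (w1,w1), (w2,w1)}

Frame correspondent (Sahlqvist): ∀x ∀y ∀z (Rxy ∧ Rxz → Ryz) — i.e. the Euclidean property.
F1: fails — R21 and R22 but not R12.
F2: fails — Rsv and Rsv but not Rvv.
F3: ✓.
Valid on: F3.

F3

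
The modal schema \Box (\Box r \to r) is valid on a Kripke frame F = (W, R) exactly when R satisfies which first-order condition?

This schema is the T□ axiom.
It corresponds to shift-reflexivity: \forall x \forall y (Rxy \to Ryy).

shift-reflexivity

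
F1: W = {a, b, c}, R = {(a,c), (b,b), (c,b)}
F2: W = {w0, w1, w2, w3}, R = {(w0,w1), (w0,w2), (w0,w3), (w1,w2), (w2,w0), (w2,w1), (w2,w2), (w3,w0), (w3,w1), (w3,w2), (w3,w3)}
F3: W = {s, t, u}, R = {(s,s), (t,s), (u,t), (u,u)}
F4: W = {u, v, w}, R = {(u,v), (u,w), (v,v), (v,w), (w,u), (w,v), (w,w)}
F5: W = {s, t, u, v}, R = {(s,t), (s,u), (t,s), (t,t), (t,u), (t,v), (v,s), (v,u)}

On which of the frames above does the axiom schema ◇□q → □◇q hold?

Frame correspondent (Sahlqvist): ∀x ∀y ∀z (Rxy ∧ Rxz → ∃w (Ryw ∧ Rzw)) — i.e. convergence.
F1: satisfies the condition.
F2: satisfies the condition.
F3: fails — Rut and Ruu but t and u have no common successor.
F4: satisfies the condition.
F5: fails — Rsu and Rsu but u and u have no common successor.

F1, F2, F4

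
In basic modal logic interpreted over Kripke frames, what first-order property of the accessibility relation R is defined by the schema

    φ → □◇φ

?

This schema is the B axiom.
Its frame correspondent is symmetry — ∀x ∀y (Rxy → Ryx).

symmetry: ∀x ∀y (Rxy → Ryx)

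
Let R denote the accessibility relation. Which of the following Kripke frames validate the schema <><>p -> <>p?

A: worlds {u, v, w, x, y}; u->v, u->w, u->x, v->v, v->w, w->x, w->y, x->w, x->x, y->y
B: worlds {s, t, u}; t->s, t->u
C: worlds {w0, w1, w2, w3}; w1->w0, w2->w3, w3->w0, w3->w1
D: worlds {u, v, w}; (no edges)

B, D

This is the axiom for transitivity; its first-order frame correspondent is forall x forall y forall z (Rxy & Ryz -> Rxz).
A: fails — Rxw and Rwy but not Rxy.
B: holds.
C: fails — Rw2w3 and Rw3w1 but not Rw2w1.
D: holds.
Valid on: B, D.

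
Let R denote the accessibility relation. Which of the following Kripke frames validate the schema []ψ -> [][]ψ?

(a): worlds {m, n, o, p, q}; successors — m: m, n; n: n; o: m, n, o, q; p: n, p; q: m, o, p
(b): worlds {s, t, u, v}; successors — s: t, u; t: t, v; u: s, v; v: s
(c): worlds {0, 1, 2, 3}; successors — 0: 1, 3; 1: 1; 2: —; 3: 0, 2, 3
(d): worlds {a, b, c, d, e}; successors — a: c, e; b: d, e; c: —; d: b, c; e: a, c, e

Frame correspondent (Sahlqvist): forall x forall y forall z (Rxy & Ryz -> Rxz) — i.e. transitivity.
(a): fails — Rqp and Rpn but not Rqn.
(b): fails — Rtv and Rvs but not Rts.
(c): fails — R03 and R32 but not R02.
(d): fails — Rae and Rea but not Raa.

none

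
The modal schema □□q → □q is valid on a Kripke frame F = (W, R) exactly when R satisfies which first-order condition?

Suppose □□q→□q is valid. Take Rxy and set V(q)={w : xR²w}. Then □□q at x, so □q at x, so q at y, i.e. ∃z(Rxz∧Rzy).
The converse is a direct semantic check.
So the correspondent is density.

density: ∀x ∀y (Rxy → ∃z (Rxz ∧ Rzy))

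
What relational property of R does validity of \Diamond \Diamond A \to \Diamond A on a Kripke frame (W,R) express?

This is frame-equivalent to □A → □□A (substitute ¬A for A and contrapose).
Suppose □A→□□A is valid. Take Rxy, Ryz and set V(A)={w : Rxw}. Then □A at x, so □□A at x, so □A at y, so A at z, i.e. Rxz.

transitivity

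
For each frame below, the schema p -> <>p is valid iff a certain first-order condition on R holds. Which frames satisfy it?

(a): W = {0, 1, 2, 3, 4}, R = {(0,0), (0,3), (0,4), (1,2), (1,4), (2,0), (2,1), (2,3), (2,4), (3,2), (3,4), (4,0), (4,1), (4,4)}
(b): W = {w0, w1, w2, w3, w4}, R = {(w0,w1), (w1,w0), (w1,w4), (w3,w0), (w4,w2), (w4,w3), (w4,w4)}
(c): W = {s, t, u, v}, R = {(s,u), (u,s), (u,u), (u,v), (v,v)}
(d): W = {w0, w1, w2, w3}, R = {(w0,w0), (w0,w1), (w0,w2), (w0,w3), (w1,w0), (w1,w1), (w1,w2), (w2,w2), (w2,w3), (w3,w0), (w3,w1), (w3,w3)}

(d)

The schema corresponds to reflexivity: forall x Rxx.
(a): fails — world 1 does not see itself.
(b): fails — world w0 does not see itself.
(c): fails — world s does not see itself.
(d): condition met.
Valid on: (d).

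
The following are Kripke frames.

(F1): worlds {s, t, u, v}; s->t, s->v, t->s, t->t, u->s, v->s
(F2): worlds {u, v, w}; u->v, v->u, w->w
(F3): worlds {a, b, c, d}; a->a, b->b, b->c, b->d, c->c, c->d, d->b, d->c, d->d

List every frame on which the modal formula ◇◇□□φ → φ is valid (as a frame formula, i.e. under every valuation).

Frame correspondent (Sahlqvist): ∀x ∀y (xR²y → ∃w (yR²w ∧ x = w)) — i.e. a generalized confluence (Geach) condition.
(F1): fails — uR²t but no w with tR²w and u=w.
(F2): holds.
(F3): holds.
Valid on: (F2), (F3).

(F2), (F3)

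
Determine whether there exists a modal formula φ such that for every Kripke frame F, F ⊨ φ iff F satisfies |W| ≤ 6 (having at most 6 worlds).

Any modally definable frame class is closed under disjoint unions.
Any modal formula valid on each of 7 disjoint one-world frames is valid on their disjoint union (validity is preserved under disjoint unions). Each one-world frame has |W|=1≤6, but the union has |W|=7.
Hence having at most 6 worlds is not modally definable.

Not modally definable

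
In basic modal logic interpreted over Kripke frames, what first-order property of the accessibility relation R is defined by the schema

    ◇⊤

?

This schema is equivalent to the D axiom □q → ◇q.
It corresponds to seriality: ∀x ∃y Rxy.

seriality: ∀x ∃y Rxy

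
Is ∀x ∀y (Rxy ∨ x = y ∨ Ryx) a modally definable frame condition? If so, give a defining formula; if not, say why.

Not definable by any modal formula

Any modally definable frame class is closed under disjoint unions.
Take 3 disjoint single-world reflexive frames: each is trivially connected, but their disjoint union has 3 worlds with no edge between distinct components, so it is not connected.
Hence connectedness of R is not modally definable.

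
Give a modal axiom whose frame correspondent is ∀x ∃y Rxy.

The condition is seriality. The D schema □p → ◇p defines it.
Suppose □p→◇p is valid. At any x set V(p)=W. Then □p at x, so ◇p at x, so x has a successor.

□p → ◇p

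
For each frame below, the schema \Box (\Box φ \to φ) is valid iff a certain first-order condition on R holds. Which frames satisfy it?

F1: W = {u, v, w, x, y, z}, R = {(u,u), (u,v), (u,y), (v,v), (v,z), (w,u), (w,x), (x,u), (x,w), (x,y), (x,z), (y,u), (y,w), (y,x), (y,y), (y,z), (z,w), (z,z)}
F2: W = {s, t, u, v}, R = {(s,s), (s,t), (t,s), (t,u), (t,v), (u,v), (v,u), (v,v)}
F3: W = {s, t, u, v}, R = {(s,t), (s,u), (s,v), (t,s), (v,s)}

The schema corresponds to shift-reflexivity: \forall x \forall y (Rxy \to Ryy).
F1: fails — Rxw but not Rww.
F2: fails — Rvu but not Ruu.
F3: fails — Rvs but not Rss.
Valid on no frame.

none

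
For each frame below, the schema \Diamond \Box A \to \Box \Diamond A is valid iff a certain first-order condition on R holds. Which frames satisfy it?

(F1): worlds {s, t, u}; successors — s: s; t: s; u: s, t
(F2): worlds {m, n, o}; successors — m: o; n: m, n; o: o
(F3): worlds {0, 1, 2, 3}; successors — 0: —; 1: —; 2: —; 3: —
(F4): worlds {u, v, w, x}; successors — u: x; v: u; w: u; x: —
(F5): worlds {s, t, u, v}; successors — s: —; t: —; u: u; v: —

Frame correspondent (Sahlqvist): \forall x \forall y \forall z (Rxy \wedge Rxz \to \exists w (Ryw \wedge Rzw)) — i.e. convergence.
(F1): ✓.
(F2): fails — Rnn and Rnm but n and m have no common successor.
(F3): ✓.
(F4): fails — Rux and Rux but x and x have no common successor.
(F5): ✓.

(F1), (F3), (F5)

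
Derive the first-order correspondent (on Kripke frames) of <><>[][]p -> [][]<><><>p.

forall x forall y forall z ((x R^2 y & x R^2 z) -> exists w (y R^2 w & z R^3 w))

This is a Sahlqvist (Geach-type) schema ◇^2□^2p → □^2◇^3p.
Minimal-valuation argument: fix x; take any y with xR^2y and any z with xR^2z. Set V(p) to the set of worlds R-reachable from y in exactly 2 steps. Then □^2p holds at y, so the antecedent holds at x; validity forces ◇^3p at z, giving a w with zR^3w and yR^2w.
First-order correspondent: forall x forall y forall z ((x R^2 y & x R^2 z) -> exists w (y R^2 w & z R^3 w)).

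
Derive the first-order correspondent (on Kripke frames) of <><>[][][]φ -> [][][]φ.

forall x forall y forall z ((x R^2 y & x R^3 z) -> exists w (y R^3 w & z = w))

This is a Sahlqvist (Geach-type) schema ◇^2□^3φ → □^3◇^0φ.
Minimal-valuation argument: fix x; take any y with xR^2y and any z with xR^3z. Set V(φ) to the set of worlds R-reachable from y in exactly 3 steps. Then □^3φ holds at y, so the antecedent holds at x; validity forces ◇^0φ at z, giving a w with zR^0w and yR^3w.
First-order correspondent: forall x forall y forall z ((x R^2 y & x R^3 z) -> exists w (y R^3 w & z = w)).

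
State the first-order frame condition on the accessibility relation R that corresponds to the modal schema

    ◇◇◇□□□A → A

This is a Sahlqvist (Geach-type) schema ◇^3□^3A → □^0◇^0A.
Minimal-valuation argument: fix x; take any y with xR^3y and any z with xR^0z. Set V(A) to the set of worlds R-reachable from y in exactly 3 steps. Then □^3A holds at y, so the antecedent holds at x; validity forces ◇^0A at z, giving a w with zR^0w and yR^3w.
First-order correspondent: ∀x ∀y (xR³y → ∃w (yR³w ∧ x = w)).

∀x ∀y (xR³y → ∃w (yR³w ∧ x = w))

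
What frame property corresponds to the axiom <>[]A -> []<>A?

Suppose ◇□A→□◇A is valid. Take Rxy, Rxz and set V(A)={w : Ryw}. Then □A at y so ◇□A at x, so □◇A at x, so ◇A at z, giving w with Rzw and Ryw.

Convergence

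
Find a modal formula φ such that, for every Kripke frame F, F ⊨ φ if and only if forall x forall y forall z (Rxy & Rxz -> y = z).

The condition is partial functionality. The CD schema ◇r → □r defines it.
Suppose ◇r→□r is valid. Take Rxy, Rxz and set V(r)={y}. Then ◇r at x, so □r at x, so r at z, i.e. z=y.

◇r → □r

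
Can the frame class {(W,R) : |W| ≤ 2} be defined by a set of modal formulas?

No — not modally definable

Modal frame validity is preserved under disjoint unions.
Any modal formula valid on each of 3 disjoint one-world frames is valid on their disjoint union (validity is preserved under disjoint unions). Each one-world frame has |W|=1≤2, but the union has |W|=3.
Hence having at most 2 worlds is not modally definable.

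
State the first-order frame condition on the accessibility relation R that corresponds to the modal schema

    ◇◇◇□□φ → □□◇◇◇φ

∀x ∀y ∀z ((xR³y ∧ xR²z) → ∃w (yR²w ∧ zR³w))

This is a Sahlqvist (Geach-type) schema ◇^3□^2φ → □^2◇^3φ.
First-order correspondent: ∀x ∀y ∀z ((xR³y ∧ xR²z) → ∃w (yR²w ∧ zR³w)).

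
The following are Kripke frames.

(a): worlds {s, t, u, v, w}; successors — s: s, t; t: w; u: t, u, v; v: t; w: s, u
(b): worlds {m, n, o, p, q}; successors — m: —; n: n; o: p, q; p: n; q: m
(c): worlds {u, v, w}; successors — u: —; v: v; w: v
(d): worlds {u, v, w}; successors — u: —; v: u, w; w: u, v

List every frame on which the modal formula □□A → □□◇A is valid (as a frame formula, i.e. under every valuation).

Frame correspondent (Sahlqvist): ∀x ∀z (xR²z → ∃w (xR²w ∧ zRw)) — i.e. a generalized confluence (Geach) condition.
(a): fails — vR²w but no w* with vR²w* and wRw*.
(b): fails — oR²m but no w with oR²w and mRw.
(c): satisfies the condition.
(d): fails — vR²u but no t with vR²t and uRt.
Valid on: (c).

(c)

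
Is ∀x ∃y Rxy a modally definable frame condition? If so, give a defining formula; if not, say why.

This is a Sahlqvist condition; the D axiom □r → ◇r defines it.

Yes — defined by □r → ◇r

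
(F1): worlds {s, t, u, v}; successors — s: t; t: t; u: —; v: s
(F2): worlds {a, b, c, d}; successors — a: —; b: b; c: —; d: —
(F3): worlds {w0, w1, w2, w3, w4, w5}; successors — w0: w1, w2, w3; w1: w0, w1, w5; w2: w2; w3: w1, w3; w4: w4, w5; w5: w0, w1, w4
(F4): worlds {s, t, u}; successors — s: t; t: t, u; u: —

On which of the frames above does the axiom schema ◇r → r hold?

The schema corresponds to a generalized confluence (Geach) condition: ∀x ∀y (xRy → ∃w (y = w ∧ x = w)).
(F1): fails — sRt but t ≠ s.
(F2): condition met.
(F3): fails — w0Rw1 but w1 ≠ w0.
(F4): fails — sRt but t ≠ s.
Valid on: (F2).

(F2)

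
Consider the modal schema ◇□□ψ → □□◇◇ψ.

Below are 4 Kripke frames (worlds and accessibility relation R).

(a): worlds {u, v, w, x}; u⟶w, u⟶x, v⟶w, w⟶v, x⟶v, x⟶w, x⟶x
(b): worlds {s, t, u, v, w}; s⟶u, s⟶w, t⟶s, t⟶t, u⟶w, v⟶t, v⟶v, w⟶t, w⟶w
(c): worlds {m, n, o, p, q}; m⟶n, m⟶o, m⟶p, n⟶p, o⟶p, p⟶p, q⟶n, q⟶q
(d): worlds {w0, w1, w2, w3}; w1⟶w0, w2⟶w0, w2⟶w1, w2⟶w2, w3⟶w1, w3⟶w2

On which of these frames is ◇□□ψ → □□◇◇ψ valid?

Frame correspondent (Sahlqvist): ∀x ∀y ∀z ((xRy ∧ xR²z) → ∃w (yR²w ∧ zR²w)) — i.e. a generalized confluence (Geach) condition.
(a): fails — uRw, uR²v but no t with wR²t and vR²t.
(b): satisfies the condition.
(c): satisfies the condition.
(d): fails — w2Rw0, w2R²w0 but no w with w0R²w and w0R²w.
Valid on: (b), (c).

(b), (c)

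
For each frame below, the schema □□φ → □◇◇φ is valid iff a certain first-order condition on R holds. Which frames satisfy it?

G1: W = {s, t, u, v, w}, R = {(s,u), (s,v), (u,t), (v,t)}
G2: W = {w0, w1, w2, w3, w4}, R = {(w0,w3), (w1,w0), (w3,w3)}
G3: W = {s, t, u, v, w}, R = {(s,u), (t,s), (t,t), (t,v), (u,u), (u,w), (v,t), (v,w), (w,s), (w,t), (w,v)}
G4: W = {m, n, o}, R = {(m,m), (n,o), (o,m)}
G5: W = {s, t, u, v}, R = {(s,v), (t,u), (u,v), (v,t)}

Frame correspondent (Sahlqvist): ∀x ∀z (xRz → ∃w (xR²w ∧ zR²w)) — i.e. a generalized confluence (Geach) condition.
G1: fails — sRu but no w* with sR²w* and uR²w*.
G2: satisfies the condition.
G3: satisfies the condition.
G4: satisfies the condition.
G5: fails — sRv but no w with sR²w and vR²w.

G2, G3, G4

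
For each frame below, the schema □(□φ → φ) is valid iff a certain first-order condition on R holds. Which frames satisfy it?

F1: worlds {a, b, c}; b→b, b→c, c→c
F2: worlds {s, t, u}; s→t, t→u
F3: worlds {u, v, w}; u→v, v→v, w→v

F1, F3

The schema corresponds to shift-reflexivity: ∀x ∀y (Rxy → Ryy).
F1: ✓.
F2: fails — Rtu but not Ruu.
F3: ✓.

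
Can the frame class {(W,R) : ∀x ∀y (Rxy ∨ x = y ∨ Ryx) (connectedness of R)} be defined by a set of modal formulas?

If a class were modally definable it would be closed under disjoint unions (Goldblatt–Thomason).
Take 4 disjoint single-world reflexive frames: each is trivially connected, but their disjoint union has 4 worlds with no edge between distinct components, so it is not connected.
So no modal formula (or set of formulas) defines exactly the connected frames.

Not modally definable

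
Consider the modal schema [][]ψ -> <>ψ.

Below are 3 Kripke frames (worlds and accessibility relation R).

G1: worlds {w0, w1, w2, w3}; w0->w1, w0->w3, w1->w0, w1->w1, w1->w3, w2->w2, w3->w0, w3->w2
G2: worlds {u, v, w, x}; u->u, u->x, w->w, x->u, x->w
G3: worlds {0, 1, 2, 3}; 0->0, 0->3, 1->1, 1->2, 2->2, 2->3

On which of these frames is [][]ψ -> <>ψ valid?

G1

Frame correspondent (Sahlqvist): forall x exists w (x R^2 w & xRw) — i.e. a generalized confluence (Geach) condition.
G1: condition met.
G2: fails — at v but no t with vR²t and vRt.
G3: fails — at 3 but no w with 3R²w and 3Rw.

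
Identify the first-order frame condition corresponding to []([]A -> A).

Suppose □(□A→A) is valid. Take Rxy and set V(A)={w : Ryw}. Then at y, □A holds; since □(□A→A) at x, □A→A at y, so A at y, i.e. Ryy.

shift-reflexivity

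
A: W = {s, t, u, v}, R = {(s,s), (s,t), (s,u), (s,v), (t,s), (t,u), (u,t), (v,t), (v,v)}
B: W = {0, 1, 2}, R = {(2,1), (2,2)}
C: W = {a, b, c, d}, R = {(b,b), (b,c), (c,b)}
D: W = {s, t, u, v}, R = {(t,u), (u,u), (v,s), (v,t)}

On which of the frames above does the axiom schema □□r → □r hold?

B, C

Frame correspondent (Sahlqvist): ∀x ∀y (Rxy → ∃z (Rxz ∧ Rzy)) — i.e. density.
A: fails — Rut but no z with Ruz and Rzt.
B: satisfies the condition.
C: satisfies the condition.
D: fails — Rvt but no z with Rvz and Rzt.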